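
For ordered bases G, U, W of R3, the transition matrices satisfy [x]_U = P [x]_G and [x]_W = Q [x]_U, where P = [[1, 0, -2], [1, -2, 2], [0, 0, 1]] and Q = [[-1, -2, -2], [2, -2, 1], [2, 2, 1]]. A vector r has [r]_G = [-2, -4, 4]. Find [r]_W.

Composing the changes, [r]_W = Q P [r]_G.
Q P = [[-3, 4, -4], [0, 4, -7], [4, -4, 1]]; applying this to [-2, -4, 4] gives [-26, -44, 12].

[-26, -44, 12]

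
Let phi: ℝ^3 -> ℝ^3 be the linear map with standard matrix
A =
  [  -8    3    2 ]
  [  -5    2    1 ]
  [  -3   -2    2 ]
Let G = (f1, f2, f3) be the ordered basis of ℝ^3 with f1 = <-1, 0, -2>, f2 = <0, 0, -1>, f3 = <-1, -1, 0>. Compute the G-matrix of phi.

Let P have columns f1, ..., f3. Then [phi]_G = P^(-1) A P.
Here det P = 1, so P^(-1) is integer; computing A P first and then P^(-1)(A P) gives [[-1, 1, -2], [3, 0, -1], [-3, 1, -3]].

[[-1, 1, -2], [3, 0, -1], [-3, 1, -3]]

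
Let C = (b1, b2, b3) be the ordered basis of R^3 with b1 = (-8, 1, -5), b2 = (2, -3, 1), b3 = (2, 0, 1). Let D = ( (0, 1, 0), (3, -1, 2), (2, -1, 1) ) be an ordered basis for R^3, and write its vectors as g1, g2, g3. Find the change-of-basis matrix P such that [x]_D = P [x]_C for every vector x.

[[-2, -2, 1], [-2, 0, 0], [-1, 1, 1]]

Column j of P is [bj]_D, since P maps C-coordinates to D-coordinates.
Expressing b1 in D: b1 = -2g1 - 2g2 - g3, so column 1 of P is (-2, -2, -1).
Doing the same for each bj gives P = [[-2, -2, 1], [-2, 0, 0], [-1, 1, 1]].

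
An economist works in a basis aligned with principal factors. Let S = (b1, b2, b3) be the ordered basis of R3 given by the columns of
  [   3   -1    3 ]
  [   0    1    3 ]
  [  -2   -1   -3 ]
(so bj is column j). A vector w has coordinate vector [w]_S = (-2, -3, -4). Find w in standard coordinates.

(-15, -15, 19)

By definition w = -2b1 - 3b2 - 4b3.
Summing componentwise gives (-15, -15, 19).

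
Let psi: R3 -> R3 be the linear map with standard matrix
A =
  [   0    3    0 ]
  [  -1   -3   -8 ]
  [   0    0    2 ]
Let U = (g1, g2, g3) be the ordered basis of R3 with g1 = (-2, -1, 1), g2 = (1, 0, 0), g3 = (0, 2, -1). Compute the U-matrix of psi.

The j-th column of [psi]_U is [psi(gj)]_U.
psi(g1) = A g1 = (-3, -3, 2) = g1 - g2 - g3, so column 1 is (1, -1, -1).
Repeating for g2, g3 and assembling the columns gives [[1, -1, -2], [-1, -2, 2], [-1, -1, 0]].

[[1, -1, -2], [-1, -2, 2], [-1, -1, 0]]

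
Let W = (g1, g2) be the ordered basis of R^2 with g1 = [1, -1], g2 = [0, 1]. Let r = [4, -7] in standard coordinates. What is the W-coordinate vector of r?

[4, -3]

We seek scalars with c_1 g1 + c_2 g2 = r; equivalently solve M c = r where the columns of M are g1, g2.
System: c_1 + 0c_2 = 4, -c_1 + c_2 = -7; solving gives c_1 = 4, c_2 = -3.
Check: 4g1 - 3g2 = [4, -7].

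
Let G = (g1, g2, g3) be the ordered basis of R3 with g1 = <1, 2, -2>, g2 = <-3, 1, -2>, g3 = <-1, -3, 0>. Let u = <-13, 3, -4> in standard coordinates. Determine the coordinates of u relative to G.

<-2, 4, -1>

We seek scalars with c_1 g1 + ... + c_3 g3 = u; equivalently solve M c = u where the columns of M are g1, ..., g3.
Solving this 3x3 system gives c = (-2, 4, -1).
Check: -2g1 + 4g2 - g3 = <-13, 3, -4>.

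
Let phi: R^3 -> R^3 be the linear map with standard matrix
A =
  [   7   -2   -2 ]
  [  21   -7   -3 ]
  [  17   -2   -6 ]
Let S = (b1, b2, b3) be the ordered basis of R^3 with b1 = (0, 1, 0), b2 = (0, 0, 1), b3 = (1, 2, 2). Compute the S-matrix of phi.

The j-th column of [phi]_S is [phi(bj)]_S.
phi(b1) = A b1 = (-2, -7, -2) = -3b1 + 2b2 - 2b3, so column 1 is (-3, 2, -2).
Repeating for b2, b3 and assembling the columns gives [[-3, 1, 3], [2, -2, 3], [-2, -2, -1]].

[[-3, 1, 3], [2, -2, 3], [-2, -2, -1]]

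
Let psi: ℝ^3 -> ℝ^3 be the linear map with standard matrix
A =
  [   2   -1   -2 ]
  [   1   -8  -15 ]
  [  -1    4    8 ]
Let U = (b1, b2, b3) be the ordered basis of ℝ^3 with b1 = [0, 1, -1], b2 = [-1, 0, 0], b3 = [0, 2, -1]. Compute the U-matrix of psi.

[[1, -1, 1], [-1, 2, 0], [3, 0, -1]]

The j-th column of [psi]_U is [psi(bj)]_U.
psi(b1) = A b1 = [1, 7, -4] = b1 - b2 + 3b3, so column 1 is [1, -1, 3].
Repeating for b2, b3 and assembling the columns gives [[1, -1, 1], [-1, 2, 0], [3, 0, -1]].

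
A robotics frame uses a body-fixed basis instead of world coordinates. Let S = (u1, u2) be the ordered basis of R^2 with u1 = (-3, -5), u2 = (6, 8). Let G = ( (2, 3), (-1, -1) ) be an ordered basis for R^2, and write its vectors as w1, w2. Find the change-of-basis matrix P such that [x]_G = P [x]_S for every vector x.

Let M have columns uj and N have columns wj. Then for every x, N [x]_G = x = M [x]_S, so P = N^(-1) M.
Since det N = 1, N^(-1) has integer entries; multiplying gives P = [[-2, 2], [-1, -2]].

[[-2, 2], [-1, -2]]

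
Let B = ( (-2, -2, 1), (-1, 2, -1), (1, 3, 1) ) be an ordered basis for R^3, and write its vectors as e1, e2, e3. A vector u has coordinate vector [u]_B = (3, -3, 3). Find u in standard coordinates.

(0, -3, 9)

The coordinates say u = 3e1 - 3e2 + 3e3; adding the scaled basis vectors gives (0, -3, 9).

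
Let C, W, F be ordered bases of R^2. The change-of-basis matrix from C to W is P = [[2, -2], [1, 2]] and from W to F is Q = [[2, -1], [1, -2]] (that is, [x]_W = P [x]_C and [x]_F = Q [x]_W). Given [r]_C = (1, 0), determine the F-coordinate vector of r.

(3, 0)

Composing the changes, [r]_F = Q P [r]_C.
Q P = [[3, -6], [0, -6]]; applying this to (1, 0) gives (3, 0).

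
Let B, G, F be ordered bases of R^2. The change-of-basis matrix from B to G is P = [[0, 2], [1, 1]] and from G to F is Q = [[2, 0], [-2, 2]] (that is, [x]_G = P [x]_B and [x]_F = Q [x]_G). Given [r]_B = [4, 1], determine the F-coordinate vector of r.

[4, 6]

Apply P to get G-coordinates [2, 5], then Q to get F-coordinates.
The result is [r]_F = [4, 6].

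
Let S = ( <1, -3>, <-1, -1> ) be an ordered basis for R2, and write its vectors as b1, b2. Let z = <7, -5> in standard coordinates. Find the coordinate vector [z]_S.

[z]_S is the unique c with M c = z, where M has columns b1, b2.
System: c_1 - c_2 = 7, -3c_1 - c_2 = -5; solving gives c_1 = 3, c_2 = -4.
Check: 3b1 - 4b2 = <7, -5>.

<3, -4>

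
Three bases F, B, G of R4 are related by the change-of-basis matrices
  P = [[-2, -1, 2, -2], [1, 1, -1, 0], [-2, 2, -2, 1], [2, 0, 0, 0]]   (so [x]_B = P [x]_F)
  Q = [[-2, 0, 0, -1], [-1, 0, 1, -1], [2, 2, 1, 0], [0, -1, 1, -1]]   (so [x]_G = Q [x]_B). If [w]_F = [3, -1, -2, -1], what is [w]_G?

Composing the changes, [w]_G = Q P [w]_F.
Q P = [[2, 2, -4, 4], [-2, 3, -4, 3], [-4, 2, 0, -3], [-5, 1, -1, 1]]; applying this to [3, -1, -2, -1] gives [8, -4, -11, -15].

[8, -4, -11, -15]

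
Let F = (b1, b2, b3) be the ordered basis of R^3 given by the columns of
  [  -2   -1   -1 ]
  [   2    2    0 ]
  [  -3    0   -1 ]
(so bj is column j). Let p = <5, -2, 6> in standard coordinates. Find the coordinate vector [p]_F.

[p]_F is the unique c with M c = p, where M has columns b1, ..., b3.
Gaussian elimination on [M | p] yields c = (-1, 0, -3).
Check: -b1 + 0·b2 - 3b3 = <5, -2, 6>.

<-1, 0, -3>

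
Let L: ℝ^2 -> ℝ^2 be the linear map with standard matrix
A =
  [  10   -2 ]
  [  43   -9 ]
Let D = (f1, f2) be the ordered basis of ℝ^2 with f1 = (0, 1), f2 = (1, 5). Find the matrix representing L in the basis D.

The j-th column of [L]_D is [L(fj)]_D.
L(f1) = A f1 = (-2, -9) = f1 - 2f2, so column 1 is (1, -2).
Repeating for f2 and assembling the columns gives [[1, -2], [-2, 0]].

[[1, -2], [-2, 0]]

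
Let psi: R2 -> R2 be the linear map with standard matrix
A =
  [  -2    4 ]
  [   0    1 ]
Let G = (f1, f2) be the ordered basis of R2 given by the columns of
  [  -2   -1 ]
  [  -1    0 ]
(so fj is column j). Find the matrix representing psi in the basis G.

With P the matrix whose columns are f1, f2, [psi]_G = P^(-1) A P.
Column by column: psi(f1) = A f1 = [0, -1]; its G-coordinates [1, -2] give column 1.
Continuing for each basis vector yields [psi]_G = [[1, 0], [-2, -2]].

[[1, 0], [-2, -2]]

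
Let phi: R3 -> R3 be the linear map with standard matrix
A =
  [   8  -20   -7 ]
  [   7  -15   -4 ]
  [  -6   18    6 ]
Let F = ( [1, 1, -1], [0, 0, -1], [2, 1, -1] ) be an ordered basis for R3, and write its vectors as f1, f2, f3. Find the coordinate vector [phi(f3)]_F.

[3, -3, 0]

Column 3 of [phi]_F is the F-coordinate vector of phi(f3).
In standard coordinates phi(f3) = A f3 = [3, 3, 0].
Converting to F: [3, 3, 0] = 3f1 - 3f2 + 0·f3, so the coordinate vector is [3, -3, 0].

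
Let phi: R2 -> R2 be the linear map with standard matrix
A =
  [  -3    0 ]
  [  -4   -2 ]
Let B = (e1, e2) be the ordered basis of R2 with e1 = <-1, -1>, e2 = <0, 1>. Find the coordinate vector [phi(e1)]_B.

Column 1 of [phi]_B is the B-coordinate vector of phi(e1).
In standard coordinates phi(e1) = A e1 = <3, 6>.
Converting to B: <3, 6> = -3e1 + 3e2, so the coordinate vector is <-3, 3>.

<-3, 3>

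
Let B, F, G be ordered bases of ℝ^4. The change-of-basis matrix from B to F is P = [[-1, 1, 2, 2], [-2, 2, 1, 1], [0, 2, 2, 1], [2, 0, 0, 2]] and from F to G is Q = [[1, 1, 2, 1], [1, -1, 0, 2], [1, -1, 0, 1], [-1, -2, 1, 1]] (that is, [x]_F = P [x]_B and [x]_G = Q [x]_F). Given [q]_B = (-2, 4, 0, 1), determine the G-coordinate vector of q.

First [q]_F = P [q]_B = (8, 13, 9, -2).
Then [q]_G = Q [q]_F = (37, -9, -7, -27).

(37, -9, -7, -27)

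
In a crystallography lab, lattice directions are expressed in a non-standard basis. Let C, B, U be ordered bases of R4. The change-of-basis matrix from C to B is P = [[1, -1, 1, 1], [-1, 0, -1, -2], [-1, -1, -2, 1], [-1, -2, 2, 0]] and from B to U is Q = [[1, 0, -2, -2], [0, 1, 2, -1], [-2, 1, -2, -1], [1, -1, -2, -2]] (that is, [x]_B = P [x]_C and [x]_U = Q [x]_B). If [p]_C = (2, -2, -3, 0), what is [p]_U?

(-3, 17, -9, -4)

First [p]_B = P [p]_C = (1, 1, 6, -4).
Then [p]_U = Q [p]_B = (-3, 17, -9, -4).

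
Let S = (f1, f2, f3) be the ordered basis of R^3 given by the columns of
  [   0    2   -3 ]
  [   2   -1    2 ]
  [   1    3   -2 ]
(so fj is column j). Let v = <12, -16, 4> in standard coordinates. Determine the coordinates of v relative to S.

We seek scalars with c_1 f1 + ... + c_3 f3 = v; equivalently solve M c = v where the columns of M are f1, ..., f3.
Gaussian elimination on [M | v] yields c = (-4, 0, -4).
Check: -4f1 + 0·f2 - 4f3 = <12, -16, 4>.

<-4, 0, -4>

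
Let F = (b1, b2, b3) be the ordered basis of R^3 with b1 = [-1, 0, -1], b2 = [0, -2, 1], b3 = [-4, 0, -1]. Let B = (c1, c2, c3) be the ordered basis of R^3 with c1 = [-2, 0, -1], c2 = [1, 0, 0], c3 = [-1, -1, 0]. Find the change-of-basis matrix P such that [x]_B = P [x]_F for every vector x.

Let M have columns bj and N have columns cj. Then for every x, N [x]_B = x = M [x]_F, so P = N^(-1) M.
Since det N = 1, N^(-1) has integer entries; multiplying gives P = [[1, -1, 1], [1, 0, -2], [0, 2, 0]].

[[1, -1, 1], [1, 0, -2], [0, 2, 0]]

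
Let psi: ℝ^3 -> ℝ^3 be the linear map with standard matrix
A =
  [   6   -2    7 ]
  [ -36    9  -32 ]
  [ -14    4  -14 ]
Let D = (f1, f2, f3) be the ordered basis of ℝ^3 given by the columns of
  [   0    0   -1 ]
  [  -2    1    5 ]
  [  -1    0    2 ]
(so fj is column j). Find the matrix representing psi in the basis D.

[[0, 0, -2], [-1, -1, 3], [3, 2, 2]]

The j-th column of [psi]_D is [psi(fj)]_D.
psi(f1) = A f1 = [-3, 14, 6] = 0·f1 - f2 + 3f3, so column 1 is [0, -1, 3].
Repeating for f2, f3 and assembling the columns gives [[0, 0, -2], [-1, -1, 3], [3, 2, 2]].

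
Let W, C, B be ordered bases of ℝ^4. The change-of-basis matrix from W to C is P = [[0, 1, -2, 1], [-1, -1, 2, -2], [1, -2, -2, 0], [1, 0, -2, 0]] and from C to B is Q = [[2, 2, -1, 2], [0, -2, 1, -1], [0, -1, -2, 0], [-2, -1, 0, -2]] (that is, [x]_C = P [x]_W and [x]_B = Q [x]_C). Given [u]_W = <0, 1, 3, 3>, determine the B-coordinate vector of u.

Apply P to get C-coordinates <-2, -1, -8, -6>, then Q to get B-coordinates.
The result is [u]_B = <-10, 0, 17, 17>.

<-10, 0, 17, 17>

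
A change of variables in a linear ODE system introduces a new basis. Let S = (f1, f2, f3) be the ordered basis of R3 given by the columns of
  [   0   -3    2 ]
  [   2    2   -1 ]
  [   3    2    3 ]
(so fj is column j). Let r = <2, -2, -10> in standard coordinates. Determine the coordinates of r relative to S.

<0, -2, -2>

We seek scalars with c_1 f1 + ... + c_3 f3 = r; equivalently solve M c = r where the columns of M are f1, ..., f3.
Gaussian elimination on [M | r] yields c = (0, -2, -2).
Check: 0·f1 - 2f2 - 2f3 = <2, -2, -10>.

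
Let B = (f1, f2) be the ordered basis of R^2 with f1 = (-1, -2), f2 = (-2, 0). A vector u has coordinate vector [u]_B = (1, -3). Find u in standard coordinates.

By definition u = f1 - 3f2.
Summing componentwise gives (5, -2).

(5, -2)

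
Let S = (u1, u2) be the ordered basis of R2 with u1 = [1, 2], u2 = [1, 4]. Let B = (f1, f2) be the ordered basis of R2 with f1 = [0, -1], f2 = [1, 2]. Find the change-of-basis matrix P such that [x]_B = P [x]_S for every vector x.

Take x = uj: its S-coordinates are the j-th standard unit vector, so P e_j — column j of P — equals [uj]_B.
u1 = 0·f1 + f2, giving column 1 = [0, 1]; repeating for each j gives P = [[0, -2], [1, 1]].

[[0, -2], [1, 1]]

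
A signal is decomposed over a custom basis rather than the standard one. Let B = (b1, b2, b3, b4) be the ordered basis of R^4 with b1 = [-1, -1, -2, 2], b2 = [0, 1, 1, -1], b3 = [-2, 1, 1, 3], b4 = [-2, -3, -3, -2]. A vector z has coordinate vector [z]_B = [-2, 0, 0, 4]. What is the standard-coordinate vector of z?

[-6, -10, -8, -12]

z = M [z]_B, where M has columns b1, ..., b4.
Carrying out the matrix-vector product, z = [-6, -10, -8, -12].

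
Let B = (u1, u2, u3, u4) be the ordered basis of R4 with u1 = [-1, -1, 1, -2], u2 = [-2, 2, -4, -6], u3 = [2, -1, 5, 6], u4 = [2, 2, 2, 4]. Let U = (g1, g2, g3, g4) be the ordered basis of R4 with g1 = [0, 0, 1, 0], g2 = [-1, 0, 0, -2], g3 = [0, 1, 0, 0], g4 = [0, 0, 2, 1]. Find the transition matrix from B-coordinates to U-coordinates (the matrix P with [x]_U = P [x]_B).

Take x = uj: its B-coordinates are the j-th standard unit vector, so P e_j — column j of P — equals [uj]_U.
u1 = g1 + g2 - g3 + 0·g4, giving column 1 = [1, 1, -1, 0]; repeating for each j gives P = [[1, 0, 1, 2], [1, 2, -2, -2], [-1, 2, -1, 2], [0, -2, 2, 0]].

[[1, 0, 1, 2], [1, 2, -2, -2], [-1, 2, -1, 2], [0, -2, 2, 0]]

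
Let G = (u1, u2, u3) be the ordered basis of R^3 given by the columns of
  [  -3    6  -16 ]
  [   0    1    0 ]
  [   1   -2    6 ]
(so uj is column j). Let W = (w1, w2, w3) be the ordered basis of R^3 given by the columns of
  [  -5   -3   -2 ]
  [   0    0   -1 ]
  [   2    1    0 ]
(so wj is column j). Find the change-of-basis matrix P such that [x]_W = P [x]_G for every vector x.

Let M have columns uj and N have columns wj. Then for every x, N [x]_W = x = M [x]_G, so P = N^(-1) M.
Since det N = 1, N^(-1) has integer entries; multiplying gives P = [[0, -2, 2], [1, 2, 2], [0, -1, 0]].

[[0, -2, 2], [1, 2, 2], [0, -1, 0]]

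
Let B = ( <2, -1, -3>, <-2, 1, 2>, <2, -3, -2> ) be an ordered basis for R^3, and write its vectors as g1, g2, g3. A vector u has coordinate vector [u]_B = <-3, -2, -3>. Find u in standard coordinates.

<-8, 10, 11>

u = M [u]_B, where M has columns g1, ..., g3.
Carrying out the matrix-vector product, u = <-8, 10, 11>.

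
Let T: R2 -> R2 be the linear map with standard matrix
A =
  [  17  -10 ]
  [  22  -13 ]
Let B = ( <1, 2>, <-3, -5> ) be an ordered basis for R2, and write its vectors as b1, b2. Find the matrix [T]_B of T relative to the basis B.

[[3, 2], [2, 1]]

The j-th column of [T]_B is [T(bj)]_B.
T(b1) = A b1 = <-3, -4> = 3b1 + 2b2, so column 1 is <3, 2>.
Repeating for b2 and assembling the columns gives [[3, 2], [2, 1]].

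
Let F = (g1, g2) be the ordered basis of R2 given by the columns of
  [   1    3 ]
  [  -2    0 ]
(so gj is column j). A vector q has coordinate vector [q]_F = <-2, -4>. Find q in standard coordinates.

q = M [q]_F, where M has columns g1, g2.
Carrying out the matrix-vector product, q = <-14, 4>.

<-14, 4>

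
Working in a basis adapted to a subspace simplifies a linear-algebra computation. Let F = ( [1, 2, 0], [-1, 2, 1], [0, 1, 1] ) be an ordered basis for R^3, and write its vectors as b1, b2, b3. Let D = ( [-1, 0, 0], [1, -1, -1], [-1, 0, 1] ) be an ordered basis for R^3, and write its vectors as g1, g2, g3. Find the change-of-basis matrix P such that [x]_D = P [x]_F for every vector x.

[[-1, 0, -1], [-2, -2, -1], [-2, -1, 0]]

Column j of P is [bj]_D, since P maps F-coordinates to D-coordinates.
Expressing b1 in D: b1 = -g1 - 2g2 - 2g3, so column 1 of P is [-1, -2, -2].
Doing the same for each bj gives P = [[-1, 0, -1], [-2, -2, -1], [-2, -1, 0]].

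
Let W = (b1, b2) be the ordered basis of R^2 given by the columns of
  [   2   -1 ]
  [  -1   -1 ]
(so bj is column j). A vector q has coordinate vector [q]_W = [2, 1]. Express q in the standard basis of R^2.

[3, -3]

By definition q = 2b1 + b2.
Summing componentwise gives [3, -3].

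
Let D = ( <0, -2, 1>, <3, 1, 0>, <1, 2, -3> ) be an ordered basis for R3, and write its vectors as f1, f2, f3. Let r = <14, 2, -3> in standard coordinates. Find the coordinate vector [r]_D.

[r]_D is the unique c with M c = r, where M has columns f1, ..., f3.
Row-reducing the augmented matrix [M | r] gives c = (3, 4, 2).
Check: 3f1 + 4f2 + 2f3 = <14, 2, -3>.

<3, 4, 2>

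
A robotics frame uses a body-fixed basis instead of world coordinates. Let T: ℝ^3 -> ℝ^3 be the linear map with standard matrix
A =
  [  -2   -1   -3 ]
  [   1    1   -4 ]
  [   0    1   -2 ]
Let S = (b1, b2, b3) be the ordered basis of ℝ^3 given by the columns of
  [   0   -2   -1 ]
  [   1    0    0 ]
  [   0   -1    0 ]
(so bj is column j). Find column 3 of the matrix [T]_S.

Compute T(b3) = A b3 = [2, -1, 0] in standard coordinates.
Then write this in S-coordinates: solve for y in y_1 b1 + ... + y_3 b3 = [2, -1, 0].
This gives y = [-1, 0, -2], which is column 3 of [T]_S.

[-1, 0, -2]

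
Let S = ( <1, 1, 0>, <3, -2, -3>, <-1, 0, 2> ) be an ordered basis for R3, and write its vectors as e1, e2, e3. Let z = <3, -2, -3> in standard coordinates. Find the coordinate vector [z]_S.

<0, 1, 0>

[z]_S is the unique c with M c = z, where M has columns e1, ..., e3.
Row-reducing the augmented matrix [M | z] gives c = (0, 1, 0).
Check: 0·e1 + e2 + 0·e3 = <3, -2, -3>.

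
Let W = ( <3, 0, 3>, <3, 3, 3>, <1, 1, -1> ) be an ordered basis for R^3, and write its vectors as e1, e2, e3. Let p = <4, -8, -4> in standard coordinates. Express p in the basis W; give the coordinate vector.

<4, -4, 4>

[p]_W is the unique c with M c = p, where M has columns e1, ..., e3.
Solving this 3x3 system gives c = (4, -4, 4).
Check: 4e1 - 4e2 + 4e3 = <4, -8, -4>.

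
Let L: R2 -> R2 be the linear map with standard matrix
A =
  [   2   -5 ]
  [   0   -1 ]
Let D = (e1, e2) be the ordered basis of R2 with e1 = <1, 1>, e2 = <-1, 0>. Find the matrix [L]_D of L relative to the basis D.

The j-th column of [L]_D is [L(ej)]_D.
L(e1) = A e1 = <-3, -1> = -e1 + 2e2, so column 1 is <-1, 2>.
Repeating for e2 and assembling the columns gives [[-1, 0], [2, 2]].

[[-1, 0], [2, 2]]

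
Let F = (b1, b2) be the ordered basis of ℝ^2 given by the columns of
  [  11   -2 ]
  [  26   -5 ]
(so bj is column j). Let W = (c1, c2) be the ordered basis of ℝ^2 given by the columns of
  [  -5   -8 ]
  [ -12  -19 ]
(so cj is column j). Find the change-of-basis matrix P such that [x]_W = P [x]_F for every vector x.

[[1, 2], [-2, -1]]

Let M have columns bj and N have columns cj. Then for every x, N [x]_W = x = M [x]_F, so P = N^(-1) M.
Since det N = -1, N^(-1) has integer entries; multiplying gives P = [[1, 2], [-2, -1]].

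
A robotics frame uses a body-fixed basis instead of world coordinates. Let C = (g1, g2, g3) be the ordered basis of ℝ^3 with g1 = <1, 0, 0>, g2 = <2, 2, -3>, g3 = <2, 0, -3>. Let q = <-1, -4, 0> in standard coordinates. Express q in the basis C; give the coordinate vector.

<-1, -2, 2>

Write q = c_1 g1 + ... + c_3 g3 and solve for the c_i.
Solving this 3x3 system gives c = (-1, -2, 2).
Check: -g1 - 2g2 + 2g3 = <-1, -4, 0>.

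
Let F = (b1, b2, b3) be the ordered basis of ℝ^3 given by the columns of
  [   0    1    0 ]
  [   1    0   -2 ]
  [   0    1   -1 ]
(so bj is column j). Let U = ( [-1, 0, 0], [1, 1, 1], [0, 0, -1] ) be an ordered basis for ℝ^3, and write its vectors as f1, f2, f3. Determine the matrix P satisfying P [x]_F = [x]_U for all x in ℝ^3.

Column j of P is [bj]_U, since P maps F-coordinates to U-coordinates.
Expressing b1 in U: b1 = f1 + f2 + f3, so column 1 of P is [1, 1, 1].
Doing the same for each bj gives P = [[1, -1, -2], [1, 0, -2], [1, -1, -1]].

[[1, -1, -2], [1, 0, -2], [1, -1, -1]]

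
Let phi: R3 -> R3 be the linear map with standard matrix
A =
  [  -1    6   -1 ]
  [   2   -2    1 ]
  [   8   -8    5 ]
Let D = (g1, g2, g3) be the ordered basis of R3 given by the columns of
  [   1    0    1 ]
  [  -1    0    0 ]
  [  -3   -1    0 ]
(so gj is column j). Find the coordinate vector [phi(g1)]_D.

(-1, 2, -3)

Column 1 of [phi]_D is the D-coordinate vector of phi(g1).
In standard coordinates phi(g1) = A g1 = (-4, 1, 1).
Converting to D: (-4, 1, 1) = -g1 + 2g2 - 3g3, so the coordinate vector is (-1, 2, -3).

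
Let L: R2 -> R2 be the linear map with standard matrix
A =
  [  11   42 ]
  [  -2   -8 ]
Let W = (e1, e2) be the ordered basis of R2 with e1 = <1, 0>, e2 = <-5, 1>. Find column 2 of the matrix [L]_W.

Compute L(e2) = A e2 = <-13, 2> in standard coordinates.
Then write this in W-coordinates: solve for y in y_1 e1 + y_2 e2 = <-13, 2>.
This gives y = <-3, 2>, which is column 2 of [L]_W.

<-3, 2>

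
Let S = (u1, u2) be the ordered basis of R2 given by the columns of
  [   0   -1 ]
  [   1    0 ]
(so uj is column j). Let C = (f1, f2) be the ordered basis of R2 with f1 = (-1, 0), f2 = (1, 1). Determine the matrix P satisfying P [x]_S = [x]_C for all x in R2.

[[1, 1], [1, 0]]

Let M have columns uj and N have columns fj. Then for every x, N [x]_C = x = M [x]_S, so P = N^(-1) M.
Since det N = -1, N^(-1) has integer entries; multiplying gives P = [[1, 1], [1, 0]].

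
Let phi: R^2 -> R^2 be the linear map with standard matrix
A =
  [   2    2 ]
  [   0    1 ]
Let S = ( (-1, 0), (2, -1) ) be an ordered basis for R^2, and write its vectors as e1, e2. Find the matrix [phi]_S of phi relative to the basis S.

With P the matrix whose columns are e1, e2, [phi]_S = P^(-1) A P.
Column by column: phi(e1) = A e1 = (-2, 0); its S-coordinates (2, 0) give column 1.
Continuing for each basis vector yields [phi]_S = [[2, 0], [0, 1]].

[[2, 0], [0, 1]]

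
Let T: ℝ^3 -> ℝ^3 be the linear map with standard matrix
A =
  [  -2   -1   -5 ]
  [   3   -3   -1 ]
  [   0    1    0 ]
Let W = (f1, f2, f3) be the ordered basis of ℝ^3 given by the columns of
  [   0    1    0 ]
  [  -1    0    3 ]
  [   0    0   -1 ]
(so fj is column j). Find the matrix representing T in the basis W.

With P the matrix whose columns are f1, ..., f3, [T]_W = P^(-1) A P.
Column by column: T(f1) = A f1 = (1, 3, -1); its W-coordinates (0, 1, 1) give column 1.
Continuing for each basis vector yields [T]_W = [[0, -3, -1], [1, -2, 2], [1, 0, -3]].

[[0, -3, -1], [1, -2, 2], [1, 0, -3]]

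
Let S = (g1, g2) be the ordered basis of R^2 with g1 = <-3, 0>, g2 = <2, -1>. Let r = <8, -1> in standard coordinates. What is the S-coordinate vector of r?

<-2, 1>

We seek scalars with c_1 g1 + c_2 g2 = r; equivalently solve M c = r where the columns of M are g1, g2.
System: -3c_1 + 2c_2 = 8, 0c_1 - c_2 = -1; solving gives c_1 = -2, c_2 = 1.
Check: -2g1 + g2 = <8, -1>.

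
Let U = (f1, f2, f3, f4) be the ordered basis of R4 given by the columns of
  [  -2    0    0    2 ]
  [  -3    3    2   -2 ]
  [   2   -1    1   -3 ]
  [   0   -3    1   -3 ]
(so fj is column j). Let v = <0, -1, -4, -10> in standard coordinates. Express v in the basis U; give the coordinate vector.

<1, 2, -1, 1>

Write v = c_1 f1 + ... + c_4 f4 and solve for the c_i.
Row-reducing the augmented matrix [M | v] gives c = (1, 2, -1, 1).
Check: f1 + 2f2 - f3 + f4 = <0, -1, -4, -10>.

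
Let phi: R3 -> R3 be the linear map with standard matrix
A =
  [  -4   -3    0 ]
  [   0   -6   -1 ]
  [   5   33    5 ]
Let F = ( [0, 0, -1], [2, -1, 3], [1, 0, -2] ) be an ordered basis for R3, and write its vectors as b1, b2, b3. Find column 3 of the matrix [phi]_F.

[-1, -2, 0]

Column 3 of [phi]_F is the F-coordinate vector of phi(b3).
In standard coordinates phi(b3) = A b3 = [-4, 2, -5].
Converting to F: [-4, 2, -5] = -b1 - 2b2 + 0·b3, so the coordinate vector is [-1, -2, 0].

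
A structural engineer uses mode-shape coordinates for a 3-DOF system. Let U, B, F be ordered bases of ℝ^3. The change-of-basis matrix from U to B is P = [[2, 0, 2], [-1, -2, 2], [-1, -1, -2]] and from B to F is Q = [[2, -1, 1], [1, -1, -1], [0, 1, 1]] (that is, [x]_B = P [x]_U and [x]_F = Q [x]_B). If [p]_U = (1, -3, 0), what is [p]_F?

(1, -5, 7)

Composing the changes, [p]_F = Q P [p]_U.
Q P = [[4, 1, 0], [4, 3, 2], [-2, -3, 0]]; applying this to (1, -3, 0) gives (1, -5, 7).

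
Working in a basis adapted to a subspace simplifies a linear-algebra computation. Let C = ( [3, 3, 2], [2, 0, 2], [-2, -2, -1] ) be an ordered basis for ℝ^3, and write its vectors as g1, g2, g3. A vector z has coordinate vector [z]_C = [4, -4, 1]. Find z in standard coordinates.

[2, 10, -1]

By definition z = 4g1 - 4g2 + g3.
Summing componentwise gives [2, 10, -1].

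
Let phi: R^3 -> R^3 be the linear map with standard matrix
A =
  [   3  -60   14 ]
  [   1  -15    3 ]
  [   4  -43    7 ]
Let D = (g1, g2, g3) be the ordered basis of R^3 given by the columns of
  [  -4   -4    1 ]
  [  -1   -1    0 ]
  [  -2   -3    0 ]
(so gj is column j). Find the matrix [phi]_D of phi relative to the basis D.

Let P have columns g1, ..., g3. Then [phi]_D = P^(-1) A P.
Here det P = 1, so P^(-1) is integer; computing A P first and then P^(-1)(A P) gives [[-2, 0, 1], [-3, -2, -2], [0, -2, -1]].

[[-2, 0, 1], [-3, -2, -2], [0, -2, -1]]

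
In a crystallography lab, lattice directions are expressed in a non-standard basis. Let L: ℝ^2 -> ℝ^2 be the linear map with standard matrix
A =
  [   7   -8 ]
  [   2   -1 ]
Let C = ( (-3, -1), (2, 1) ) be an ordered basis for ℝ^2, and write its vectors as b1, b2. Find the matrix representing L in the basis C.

[[3, 0], [-2, 3]]

Let P have columns b1, b2. Then [L]_C = P^(-1) A P.
Here det P = -1, so P^(-1) is integer; computing A P first and then P^(-1)(A P) gives [[3, 0], [-2, 3]].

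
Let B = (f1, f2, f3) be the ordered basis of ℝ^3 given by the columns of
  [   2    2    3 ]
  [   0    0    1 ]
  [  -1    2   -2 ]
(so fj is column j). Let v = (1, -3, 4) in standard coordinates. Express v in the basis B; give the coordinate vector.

Write v = c_1 f1 + ... + c_3 f3 and solve for the c_i.
Row-reducing the augmented matrix [M | v] gives c = (4, 1, -3).
Check: 4f1 + f2 - 3f3 = (1, -3, 4).

(4, 1, -3)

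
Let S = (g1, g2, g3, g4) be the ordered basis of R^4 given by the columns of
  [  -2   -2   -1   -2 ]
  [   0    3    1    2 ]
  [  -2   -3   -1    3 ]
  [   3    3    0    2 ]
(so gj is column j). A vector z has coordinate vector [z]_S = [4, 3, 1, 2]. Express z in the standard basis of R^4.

By definition z = 4g1 + 3g2 + g3 + 2g4.
Summing componentwise gives [-19, 14, -12, 25].

[-19, 14, -12, 25]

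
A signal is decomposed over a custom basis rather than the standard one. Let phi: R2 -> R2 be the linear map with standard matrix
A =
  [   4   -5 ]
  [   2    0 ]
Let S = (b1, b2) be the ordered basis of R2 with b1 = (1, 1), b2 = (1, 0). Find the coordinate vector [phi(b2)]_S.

(2, 2)

Column 2 of [phi]_S is the S-coordinate vector of phi(b2).
In standard coordinates phi(b2) = A b2 = (4, 2).
Converting to S: (4, 2) = 2b1 + 2b2, so the coordinate vector is (2, 2).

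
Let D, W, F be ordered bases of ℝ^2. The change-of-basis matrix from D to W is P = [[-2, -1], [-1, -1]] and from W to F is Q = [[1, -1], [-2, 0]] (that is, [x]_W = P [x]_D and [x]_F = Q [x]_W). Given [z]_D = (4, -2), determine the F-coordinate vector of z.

(-4, 12)

Apply P to get W-coordinates (-6, -2), then Q to get F-coordinates.
The result is [z]_F = (-4, 12).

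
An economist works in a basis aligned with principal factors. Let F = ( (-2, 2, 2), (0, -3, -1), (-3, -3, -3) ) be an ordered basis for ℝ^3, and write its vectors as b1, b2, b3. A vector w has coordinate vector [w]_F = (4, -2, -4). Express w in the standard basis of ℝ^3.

(4, 26, 22)

By definition w = 4b1 - 2b2 - 4b3.
Summing componentwise gives (4, 26, 22).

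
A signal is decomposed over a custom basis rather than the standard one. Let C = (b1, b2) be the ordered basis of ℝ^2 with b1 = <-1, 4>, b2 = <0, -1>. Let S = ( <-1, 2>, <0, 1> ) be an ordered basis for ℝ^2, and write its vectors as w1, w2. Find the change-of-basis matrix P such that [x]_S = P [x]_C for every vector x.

[[1, 0], [2, -1]]

Column j of P is [bj]_S, since P maps C-coordinates to S-coordinates.
Expressing b1 in S: b1 = w1 + 2w2, so column 1 of P is <1, 2>.
Doing the same for each bj gives P = [[1, 0], [2, -1]].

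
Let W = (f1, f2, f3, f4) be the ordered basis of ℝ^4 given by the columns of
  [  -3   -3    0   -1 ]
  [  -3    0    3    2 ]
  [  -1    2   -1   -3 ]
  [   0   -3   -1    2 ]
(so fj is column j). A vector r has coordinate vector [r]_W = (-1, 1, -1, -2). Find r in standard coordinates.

The coordinates say r = -f1 + f2 - f3 - 2f4; adding the scaled basis vectors gives (2, -4, 10, -6).

(2, -4, 10, -6)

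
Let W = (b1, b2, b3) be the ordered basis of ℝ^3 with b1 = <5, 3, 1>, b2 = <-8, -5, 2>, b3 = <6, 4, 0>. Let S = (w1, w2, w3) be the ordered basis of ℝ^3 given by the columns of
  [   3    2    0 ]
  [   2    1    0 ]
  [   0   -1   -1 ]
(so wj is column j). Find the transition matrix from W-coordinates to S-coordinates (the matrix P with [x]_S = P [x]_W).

Column j of P is [bj]_S, since P maps W-coordinates to S-coordinates.
Expressing b1 in S: b1 = w1 + w2 - 2w3, so column 1 of P is <1, 1, -2>.
Doing the same for each bj gives P = [[1, -2, 2], [1, -1, 0], [-2, -1, 0]].

[[1, -2, 2], [1, -1, 0], [-2, -1, 0]]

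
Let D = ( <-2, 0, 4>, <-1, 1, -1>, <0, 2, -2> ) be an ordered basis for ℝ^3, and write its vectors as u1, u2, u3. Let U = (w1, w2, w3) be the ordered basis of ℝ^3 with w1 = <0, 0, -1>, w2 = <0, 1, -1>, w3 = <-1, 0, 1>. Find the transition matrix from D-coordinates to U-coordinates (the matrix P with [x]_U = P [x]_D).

Column j of P is [uj]_U, since P maps D-coordinates to U-coordinates.
Expressing u1 in U: u1 = -2w1 + 0·w2 + 2w3, so column 1 of P is <-2, 0, 2>.
Doing the same for each uj gives P = [[-2, 1, 0], [0, 1, 2], [2, 1, 0]].

[[-2, 1, 0], [0, 1, 2], [2, 1, 0]]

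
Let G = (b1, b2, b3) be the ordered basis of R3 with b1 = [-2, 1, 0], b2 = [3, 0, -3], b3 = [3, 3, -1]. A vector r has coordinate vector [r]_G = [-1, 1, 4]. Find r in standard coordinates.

The coordinates say r = -b1 + b2 + 4b3; adding the scaled basis vectors gives [17, 11, -7].

[17, 11, -7]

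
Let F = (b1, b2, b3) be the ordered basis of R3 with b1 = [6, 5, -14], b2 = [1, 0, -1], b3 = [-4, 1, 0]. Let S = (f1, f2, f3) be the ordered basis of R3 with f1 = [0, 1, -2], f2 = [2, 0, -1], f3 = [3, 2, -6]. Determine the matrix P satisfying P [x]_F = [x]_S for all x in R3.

[[1, -2, 1], [0, -1, -2], [2, 1, 0]]

Column j of P is [bj]_S, since P maps F-coordinates to S-coordinates.
Expressing b1 in S: b1 = f1 + 0·f2 + 2f3, so column 1 of P is [1, 0, 2].
Doing the same for each bj gives P = [[1, -2, 1], [0, -1, -2], [2, 1, 0]].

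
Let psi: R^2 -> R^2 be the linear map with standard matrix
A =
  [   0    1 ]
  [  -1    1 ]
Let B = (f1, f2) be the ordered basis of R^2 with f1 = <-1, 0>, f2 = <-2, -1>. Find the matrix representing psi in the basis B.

[[2, 3], [-1, -1]]

With P the matrix whose columns are f1, f2, [psi]_B = P^(-1) A P.
Column by column: psi(f1) = A f1 = <0, 1>; its B-coordinates <2, -1> give column 1.
Continuing for each basis vector yields [psi]_B = [[2, 3], [-1, -1]].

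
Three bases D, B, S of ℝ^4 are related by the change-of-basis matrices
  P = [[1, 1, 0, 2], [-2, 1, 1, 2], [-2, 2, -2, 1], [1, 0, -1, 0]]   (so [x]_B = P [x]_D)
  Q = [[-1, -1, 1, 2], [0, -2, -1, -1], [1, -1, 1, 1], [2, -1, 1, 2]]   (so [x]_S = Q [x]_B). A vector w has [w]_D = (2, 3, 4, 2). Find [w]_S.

(-24, -8, -4, 3)

First [w]_B = P [w]_D = (9, 7, -4, -2).
Then [w]_S = Q [w]_B = (-24, -8, -4, 3).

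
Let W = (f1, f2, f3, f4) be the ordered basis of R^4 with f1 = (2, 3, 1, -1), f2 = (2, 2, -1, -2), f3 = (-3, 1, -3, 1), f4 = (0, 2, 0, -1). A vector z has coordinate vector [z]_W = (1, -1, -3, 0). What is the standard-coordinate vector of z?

By definition z = f1 - f2 - 3f3 + 0·f4.
Summing componentwise gives (9, -2, 11, -2).

(9, -2, 11, -2)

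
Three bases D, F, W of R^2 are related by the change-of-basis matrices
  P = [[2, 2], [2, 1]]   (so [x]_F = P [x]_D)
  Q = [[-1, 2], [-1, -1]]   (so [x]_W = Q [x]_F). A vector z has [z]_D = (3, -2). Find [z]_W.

First [z]_F = P [z]_D = (2, 4).
Then [z]_W = Q [z]_F = (6, -6).

(6, -6)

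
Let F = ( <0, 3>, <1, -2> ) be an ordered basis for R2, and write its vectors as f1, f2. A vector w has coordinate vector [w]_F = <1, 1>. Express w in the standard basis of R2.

<1, 1>

By definition w = f1 + f2.
Summing componentwise gives <1, 1>.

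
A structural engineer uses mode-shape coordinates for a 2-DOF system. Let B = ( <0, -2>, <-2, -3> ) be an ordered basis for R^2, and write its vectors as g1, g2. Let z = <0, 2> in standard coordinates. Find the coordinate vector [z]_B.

<-1, 0>

We seek scalars with c_1 g1 + c_2 g2 = z; equivalently solve M c = z where the columns of M are g1, g2.
System: 0c_1 - 2c_2 = 0, -2c_1 - 3c_2 = 2; solving gives c_1 = -1, c_2 = 0.
Check: -g1 + 0·g2 = <0, 2>.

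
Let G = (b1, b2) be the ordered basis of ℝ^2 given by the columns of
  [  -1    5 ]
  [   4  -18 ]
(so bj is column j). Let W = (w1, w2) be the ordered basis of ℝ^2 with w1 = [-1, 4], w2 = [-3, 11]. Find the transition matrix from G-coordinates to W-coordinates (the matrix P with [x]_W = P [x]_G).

Let M have columns bj and N have columns wj. Then for every x, N [x]_W = x = M [x]_G, so P = N^(-1) M.
Since det N = 1, N^(-1) has integer entries; multiplying gives P = [[1, 1], [0, -2]].

[[1, 1], [0, -2]]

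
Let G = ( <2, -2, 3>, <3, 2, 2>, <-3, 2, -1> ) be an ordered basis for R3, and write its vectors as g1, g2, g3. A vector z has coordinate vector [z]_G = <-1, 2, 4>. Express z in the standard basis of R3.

The coordinates say z = -g1 + 2g2 + 4g3; adding the scaled basis vectors gives <-8, 14, -3>.

<-8, 14, -3>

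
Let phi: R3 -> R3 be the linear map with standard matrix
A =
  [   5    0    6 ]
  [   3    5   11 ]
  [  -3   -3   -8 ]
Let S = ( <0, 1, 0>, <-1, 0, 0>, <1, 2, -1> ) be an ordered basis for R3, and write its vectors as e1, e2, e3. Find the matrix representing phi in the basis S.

Let P have columns e1, ..., e3. Then [phi]_S = P^(-1) A P.
Here det P = -1, so P^(-1) is integer; computing A P first and then P^(-1)(A P) gives [[-1, 3, 0], [3, 2, 2], [3, -3, 1]].

[[-1, 3, 0], [3, 2, 2], [3, -3, 1]]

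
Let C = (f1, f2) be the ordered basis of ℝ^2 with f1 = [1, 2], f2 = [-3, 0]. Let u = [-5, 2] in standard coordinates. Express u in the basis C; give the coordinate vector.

[u]_C is the unique c with M c = u, where M has columns f1, f2.
System: c_1 - 3c_2 = -5, 2c_1 + 0c_2 = 2; solving gives c_1 = 1, c_2 = 2.
Check: f1 + 2f2 = [-5, 2].

[1, 2]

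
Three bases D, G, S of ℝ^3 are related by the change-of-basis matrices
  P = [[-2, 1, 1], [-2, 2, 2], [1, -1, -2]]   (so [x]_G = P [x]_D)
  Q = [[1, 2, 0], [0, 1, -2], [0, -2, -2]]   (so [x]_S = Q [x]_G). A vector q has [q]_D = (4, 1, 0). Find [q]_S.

First [q]_G = P [q]_D = (-7, -6, 3).
Then [q]_S = Q [q]_G = (-19, -12, 6).

(-19, -12, 6)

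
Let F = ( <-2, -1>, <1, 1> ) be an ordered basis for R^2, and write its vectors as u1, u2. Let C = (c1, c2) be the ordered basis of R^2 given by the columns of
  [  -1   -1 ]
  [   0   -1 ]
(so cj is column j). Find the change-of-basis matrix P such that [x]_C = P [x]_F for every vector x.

Column j of P is [uj]_C, since P maps F-coordinates to C-coordinates.
Expressing u1 in C: u1 = c1 + c2, so column 1 of P is <1, 1>.
Doing the same for each uj gives P = [[1, 0], [1, -1]].

[[1, 0], [1, -1]]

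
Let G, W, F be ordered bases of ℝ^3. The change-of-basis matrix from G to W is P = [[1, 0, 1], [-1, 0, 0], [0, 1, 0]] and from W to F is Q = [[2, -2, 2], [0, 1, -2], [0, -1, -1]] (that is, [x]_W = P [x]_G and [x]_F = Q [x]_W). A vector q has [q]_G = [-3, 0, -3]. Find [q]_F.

[-18, 3, -3]

First [q]_W = P [q]_G = [-6, 3, 0].
Then [q]_F = Q [q]_W = [-18, 3, -3].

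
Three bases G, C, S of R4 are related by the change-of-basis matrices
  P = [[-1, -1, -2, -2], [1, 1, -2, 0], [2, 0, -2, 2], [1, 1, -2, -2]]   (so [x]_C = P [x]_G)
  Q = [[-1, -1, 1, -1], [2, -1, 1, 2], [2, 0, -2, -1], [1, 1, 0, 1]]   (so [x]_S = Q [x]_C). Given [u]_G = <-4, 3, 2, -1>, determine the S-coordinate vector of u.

First [u]_C = P [u]_G = <-1, -5, -14, -3>.
Then [u]_S = Q [u]_C = <-5, -17, 29, -9>.

<-5, -17, 29, -9>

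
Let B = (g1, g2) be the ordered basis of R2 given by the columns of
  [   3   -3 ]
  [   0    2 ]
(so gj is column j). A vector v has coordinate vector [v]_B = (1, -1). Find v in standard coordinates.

By definition v = g1 - g2.
Summing componentwise gives (6, -2).

(6, -2)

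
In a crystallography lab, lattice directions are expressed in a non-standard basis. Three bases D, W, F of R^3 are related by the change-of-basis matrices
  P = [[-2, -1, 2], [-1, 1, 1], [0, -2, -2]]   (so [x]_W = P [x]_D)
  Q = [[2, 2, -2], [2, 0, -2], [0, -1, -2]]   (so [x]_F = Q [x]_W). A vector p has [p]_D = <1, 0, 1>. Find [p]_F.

Apply P to get W-coordinates <0, 0, -2>, then Q to get F-coordinates.
The result is [p]_F = <4, 4, 4>.

<4, 4, 4>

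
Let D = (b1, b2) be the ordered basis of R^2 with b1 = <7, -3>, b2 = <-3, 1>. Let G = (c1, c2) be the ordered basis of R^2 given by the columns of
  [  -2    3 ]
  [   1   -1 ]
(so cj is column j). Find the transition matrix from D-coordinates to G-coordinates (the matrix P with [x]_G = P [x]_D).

Take x = bj: its D-coordinates are the j-th standard unit vector, so P e_j — column j of P — equals [bj]_G.
b1 = -2c1 + c2, giving column 1 = <-2, 1>; repeating for each j gives P = [[-2, 0], [1, -1]].

[[-2, 0], [1, -1]]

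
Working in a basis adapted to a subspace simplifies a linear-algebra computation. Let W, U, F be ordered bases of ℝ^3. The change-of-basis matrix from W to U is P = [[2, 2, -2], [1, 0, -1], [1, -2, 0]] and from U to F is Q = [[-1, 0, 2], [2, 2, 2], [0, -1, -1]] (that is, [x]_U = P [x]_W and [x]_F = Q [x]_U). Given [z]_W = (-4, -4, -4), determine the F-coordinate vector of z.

(16, -8, -4)

Composing the changes, [z]_F = Q P [z]_W.
Q P = [[0, -6, 2], [8, 0, -6], [-2, 2, 1]]; applying this to (-4, -4, -4) gives (16, -8, -4).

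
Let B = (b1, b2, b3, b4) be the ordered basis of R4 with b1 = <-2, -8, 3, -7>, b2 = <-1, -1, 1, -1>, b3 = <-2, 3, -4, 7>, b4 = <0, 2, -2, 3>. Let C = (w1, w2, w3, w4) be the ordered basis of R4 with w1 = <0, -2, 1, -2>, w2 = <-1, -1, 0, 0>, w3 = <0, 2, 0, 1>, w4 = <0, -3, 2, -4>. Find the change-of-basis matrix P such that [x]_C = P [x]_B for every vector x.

[[-1, 1, -2, -2], [2, 1, 2, 0], [-1, 1, -1, -1], [2, 0, -1, 0]]

Take x = bj: its B-coordinates are the j-th standard unit vector, so P e_j — column j of P — equals [bj]_C.
b1 = -w1 + 2w2 - w3 + 2w4, giving column 1 = <-1, 2, -1, 2>; repeating for each j gives P = [[-1, 1, -2, -2], [2, 1, 2, 0], [-1, 1, -1, -1], [2, 0, -1, 0]].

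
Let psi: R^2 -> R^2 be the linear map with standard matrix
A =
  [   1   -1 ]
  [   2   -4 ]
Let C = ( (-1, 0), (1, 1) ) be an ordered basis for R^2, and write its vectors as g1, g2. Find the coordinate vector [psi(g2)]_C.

(-2, -2)

Compute psi(g2) = A g2 = (0, -2) in standard coordinates.
Then write this in C-coordinates: solve for y in y_1 g1 + y_2 g2 = (0, -2).
This gives y = (-2, -2), which is column 2 of [psi]_C.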